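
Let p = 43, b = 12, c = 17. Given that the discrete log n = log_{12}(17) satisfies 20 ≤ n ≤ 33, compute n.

32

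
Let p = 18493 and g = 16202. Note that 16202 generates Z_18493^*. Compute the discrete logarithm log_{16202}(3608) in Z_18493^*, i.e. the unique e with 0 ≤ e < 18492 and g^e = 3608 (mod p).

6938

Baby-step giant-step with m = ceil(sqrt(18492)) = 136.
Baby table (16202^j mod 18493 for j=0..135):
  0:1  1:16202  2:15162  3:12205  4:18254  5:11252  6:910  7:4899
  8:1642  9:10750  10:4426  11:12691  12:14408  13:1277  14:14780  15:18196
  16:14679  17:9178  18:18236  19:15504  20:5389  21:7125  22:5944  23:11637
  24:6539  25:16974  26:3345  27:11200  28:9084  29:11674  30:14237  31:4685
  32:11098  33:2357  34:69  35:8358  36:10570  37:9960  38:2002  39:18175
  40:7311  41:5157  42:2340  43:2030  44:9506  45:6508  46:14023  47:14141
  48:2705  49:16493  50:14229  51:4520  52:760  53:15675  54:1981  55:10807
  56:3290  57:7754  58:7359  59:6147  60:8889  61:14587  62:16527  63:10307
  64:2224  65:8884  66:7549  67:14689  68:4761  69:3419  70:8103  71:2999
  72:8687  73:15044  74:5148  75:4466  76:13516  77:10619  78:8659  79:5220
  80:5951  81:14093  82:1715  83:9944  84:1672  85:15992  86:15454  87:8981
  88:7238  89:5963  90:5094  91:17222  92:8460  93:17297  94:3072  95:7881
  96:12290  97:8449  98:5512  99:2727  100:3077  101:14919  102:14128  103:13995
  104:4317  105:3508  106:7627  107:2428  108:3845  109:12266  110:7954  111:11484
  112:5695  113:8813  114:3773  115:10781  116:7377  117:1895  118:4410  119:12361
  120:12225  121:9420  122:111  123:4601  124:119  125:4766  126:10457  127:9941
  128:8545  129:7492  130:15825  131:9698  132:10468  133:3233  134:8890  135:12296
Giant step factor: 16202^(-136) ≡ 9147 (mod 18493).
Scan 3608·9147^i mod 18493 for i = 0, 1, …:
  i=0: 3608   i=1: 10864   i=2: 10119   i=3: 1028
  i=4: 8672   i=5: 6307   i=6: 10462   i=7: 13132
  i=8: 6369   i=9: 4293     …   i=50: 1985
  i=51: 15162
Match at i=51, j=2: e = 51·136 + 2 = 6938.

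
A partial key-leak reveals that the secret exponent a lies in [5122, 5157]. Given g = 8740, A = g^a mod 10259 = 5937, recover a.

5143

Compute 8740^5122 mod 10259 = 9672, then multiply by 8740 repeatedly:
  8740^5122=9672  8740^5123=9379  8740^5124=3050  8740^5125=4118  8740^5126=2748
  8740^5127=1201  8740^5128=1783  8740^5129=10258  8740^5130=1519  8740^5131=914
  8740^5132=6858  8740^5133=5842  8740^5134=37  8740^5135=5351  8740^5136=7218
  8740^5137=2729  8740^5138=9544  8740^5139=8890  8740^5140=7193  8740^5141=9927
  8740^5142=1617  8740^5143=5937
Found 5937 at exponent 5143.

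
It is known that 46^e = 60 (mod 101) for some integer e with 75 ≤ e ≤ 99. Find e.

85

Compute 46^75 mod 101 = 10, then multiply by 46 repeatedly:
  46^75=10  46^76=56  46^77=51  46^78=23  46^79=48
  46^80=87  46^81=63  46^82=70  46^83=89  46^84=54
  46^85=60
Found 60 at exponent 85.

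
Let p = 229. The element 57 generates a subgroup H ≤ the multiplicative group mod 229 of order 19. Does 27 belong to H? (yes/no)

yes

⟨57⟩ has order 19; its elements mod 229 are {1, 16, 17, 27, 42, 43, 44, 53, 57, 60, 61, 104, 121, 161, 165, 203, 214, 218, 225}.
27 is in this set.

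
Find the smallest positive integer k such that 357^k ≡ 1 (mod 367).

183

The order of 357 must divide p − 1 = 366 = 2 · 3 · 61.
Divisors: 1, 2, 3, 6, 61, 122, 183, 366.
Check each in increasing order: 357^1 ≡ 357;  357^2 ≡ 100;  357^3 ≡ 101;  357^6 ≡ 292;  357^61 ≡ 83;  357^122 ≡ 283;  357^183 ≡ 1.
Smallest exponent giving 1 is 183.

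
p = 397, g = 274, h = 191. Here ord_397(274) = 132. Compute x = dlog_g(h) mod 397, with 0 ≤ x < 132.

Baby-step giant-step with m = ceil(sqrt(132)) = 12.
Baby table (274^j mod 397 for j=0..11):
  0:1  1:274  2:43  3:269  4:261  5:54  6:107  7:337
  8:234  9:199  10:137  11:220
Giant step factor: 274^(-12) ≡ 31 (mod 397).
Scan 191·31^i mod 397 for i = 0, 1, …:
  i=0: 191   i=1: 363   i=2: 137
Match at i=2, j=10: x = 2·12 + 10 = 34.

34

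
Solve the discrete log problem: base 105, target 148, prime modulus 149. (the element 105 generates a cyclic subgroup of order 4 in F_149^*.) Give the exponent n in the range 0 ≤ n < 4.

Successive powers of 105 modulo 149:
  105^0=1  105^1=105  105^2=148
So 105^2 ≡ 148 (mod 149), giving n = 2.

2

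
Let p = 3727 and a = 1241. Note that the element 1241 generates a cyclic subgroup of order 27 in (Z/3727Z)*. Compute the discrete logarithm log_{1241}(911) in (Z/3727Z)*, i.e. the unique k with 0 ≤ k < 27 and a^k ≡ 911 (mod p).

21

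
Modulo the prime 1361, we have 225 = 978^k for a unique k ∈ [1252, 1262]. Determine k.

Compute 978^1252 mod 1361 = 1131, then multiply by 978 repeatedly:
  978^1252=1131  978^1253=986  978^1254=720  978^1255=523  978^1256=1119
  978^1257=138  978^1258=225
Found 225 at exponent 1258.

1258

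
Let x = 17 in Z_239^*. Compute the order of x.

119

The order of 17 must divide p − 1 = 238 = 2 · 7 · 17.
Divisors: 1, 2, 7, 14, 17, 34, 119, 238.
Check each in increasing order: 17^1 ≡ 17;  17^2 ≡ 50;  17^7 ≡ 51;  17^14 ≡ 211;  17^17 ≡ 100;  17^34 ≡ 201;  17^119 ≡ 1.
Smallest exponent giving 1 is 119.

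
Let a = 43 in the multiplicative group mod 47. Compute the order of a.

The order of 43 must divide p − 1 = 46 = 2 · 23.
Divisors: 1, 2, 23, 46.
Check each in increasing order: 43^1 ≡ 43;  43^2 ≡ 16;  43^23 ≡ 46;  43^46 ≡ 1.
Smallest exponent giving 1 is 46.

46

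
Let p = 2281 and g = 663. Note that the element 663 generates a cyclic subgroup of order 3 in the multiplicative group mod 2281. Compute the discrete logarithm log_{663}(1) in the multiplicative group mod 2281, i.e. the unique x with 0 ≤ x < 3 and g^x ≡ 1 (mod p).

Successive powers of 663 modulo 2281:
  663^0=1
So 663^0 ≡ 1 (mod 2281), giving x = 0.

0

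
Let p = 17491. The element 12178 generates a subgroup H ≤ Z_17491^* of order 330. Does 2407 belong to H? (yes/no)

2407 ∈ ⟨12178⟩ iff 2407^330 ≡ 1 (mod 17491), since |⟨12178⟩| = 330.
2407^330 mod 17491 = 1.
Since 1 = 1, 2407 lies in the subgroup.

yes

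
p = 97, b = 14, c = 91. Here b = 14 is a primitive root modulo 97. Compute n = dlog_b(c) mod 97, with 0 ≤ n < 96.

Baby-step giant-step with m = ceil(sqrt(96)) = 10.
Baby table (14^j mod 97 for j=0..9):
  0:1  1:14  2:2  3:28  4:4  5:56  6:8  7:15
  8:16  9:30
Giant step factor: 14^(-10) ≡ 94 (mod 97).
Scan 91·94^i mod 97 for i = 0, 1, …:
  i=0: 91   i=1: 18   i=2: 43   i=3: 65
  i=4: 96   i=5: 3   i=6: 88   i=7: 27
  i=8: 16
Match at i=8, j=8: n = 8·10 + 8 = 88.

88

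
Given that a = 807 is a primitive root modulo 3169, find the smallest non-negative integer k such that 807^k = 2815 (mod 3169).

2811

Baby-step giant-step with m = ceil(sqrt(3168)) = 57.
Baby table (807^j mod 3169 for j=0..56):
  0:1  1:807  2:1604  3:1476  4:2757  5:261  6:1473  7:336
  8:1787  9:214  10:1572  11:1004  12:2133  13:564  14:1981  15:1491
  16:2186  17:2138  18:1430  19:494  20:2533  21:126  22:274  23:2457
  24:2174  25:1961  26:1196  27:1796  28:1139  29:163  30:1612  31:1594
  32:2913  33:2562  34:1346  35:2424  36:895  37:2902  38:23  39:2716
  40:2033  41:2258  42:31  43:2834  44:2189  45:1390  46:3073  47:1753
  48:1297  49:909  50:1524  51:296  52:1197  53:2603  54:2743  55:1639
  56:1200
Giant step factor: 807^(-57) ≡ 3128 (mod 3169).
Scan 2815·3128^i mod 3169 for i = 0, 1, …:
  i=0: 2815   i=1: 1838   i=2: 698   i=3: 3072
  i=4: 808   i=5: 1731   i=6: 1916   i=7: 669
  i=8: 1092   i=9: 2763     …   i=48: 197
  i=49: 1430
Match at i=49, j=18: k = 49·57 + 18 = 2811.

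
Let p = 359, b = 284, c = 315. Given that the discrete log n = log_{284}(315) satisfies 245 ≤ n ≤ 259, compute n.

Compute 284^245 mod 359 = 31, then multiply by 284 repeatedly:
  284^245=31  284^246=188  284^247=260  284^248=245  284^249=293
  284^250=283  284^251=315
Found 315 at exponent 251.

251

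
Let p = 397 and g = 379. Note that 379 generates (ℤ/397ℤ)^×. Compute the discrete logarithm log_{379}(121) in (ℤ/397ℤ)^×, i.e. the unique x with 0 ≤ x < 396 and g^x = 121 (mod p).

Baby-step giant-step with m = ceil(sqrt(396)) = 20.
Baby table (379^j mod 397 for j=0..19):
  0:1  1:379  2:324  3:123  4:168  5:152  6:43  7:20
  8:37  9:128  10:78  11:184  12:261  13:66  14:3  15:343
  16:178  17:369  18:107  19:59
Giant step factor: 379^(-20) ≡ 357 (mod 397).
Scan 121·357^i mod 397 for i = 0, 1, …:
  i=0: 121   i=1: 321   i=2: 261
Match at i=2, j=12: x = 2·20 + 12 = 52.

52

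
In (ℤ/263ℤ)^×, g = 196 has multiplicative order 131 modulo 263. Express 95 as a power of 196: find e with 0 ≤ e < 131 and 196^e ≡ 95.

Baby-step giant-step with m = ceil(sqrt(131)) = 12.
Baby table (196^j mod 263 for j=0..11):
  0:1  1:196  2:18  3:109  4:61  5:121  6:46  7:74
  8:39  9:17  10:176  11:43
Giant step factor: 196^(-12) ≡ 22 (mod 263).
Scan 95·22^i mod 263 for i = 0, 1, …:
  i=0: 95   i=1: 249   i=2: 218   i=3: 62
  i=4: 49   i=5: 26   i=6: 46
Match at i=6, j=6: e = 6·12 + 6 = 78.

78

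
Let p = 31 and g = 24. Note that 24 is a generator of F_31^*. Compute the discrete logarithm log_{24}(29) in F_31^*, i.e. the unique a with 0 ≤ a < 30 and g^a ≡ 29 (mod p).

Successive powers of 24 modulo 31:
  24^0=1  24^1=24  24^2=18  24^3=29
So 24^3 ≡ 29 (mod 31), giving a = 3.

3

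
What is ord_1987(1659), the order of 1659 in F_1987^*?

1986

The order of 1659 must divide p − 1 = 1986 = 2 · 3 · 331.
Divisors: 1, 2, 3, 6, 331, 662, 993, 1986.
Check each in increasing order: 1659^1 ≡ 1659;  1659^2 ≡ 286;  1659^3 ≡ 1568;  1659^6 ≡ 705;  1659^331 ≡ 1340;  1659^662 ≡ 1339;  1659^993 ≡ 1986;  1659^1986 ≡ 1.
Smallest exponent giving 1 is 1986.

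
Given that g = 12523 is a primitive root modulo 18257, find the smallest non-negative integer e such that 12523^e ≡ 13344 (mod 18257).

2772

Baby-step giant-step with m = ceil(sqrt(18256)) = 136.
Baby table (12523^j mod 18257 for j=0..135):
  0:1  1:12523  2:16156  3:15771  4:14264  5:1584  6:9330  7:13047
  8:5688  9:10267  10:7847  11:8807  12:17781  13:9091  14:14198  15:14888
  16:1940  17:12810  18:13628  19:15265  20:12805  21:5784  22:7513  23:6978
  24:7492  25:17850  26:15099  27:15285  28:7667  29:278  30:12564  31:146
  32:2658  33:3623  34:2184  35:1246  36:12180  37:11162  38:6134  39:8883
  40:1908  41:13728  42:7832  43:3532  44:12782  45:9867  46:1065  47:9385
  48:8046  49:17932  50:1336  51:7316  52:4642  53:1478  54:14653  55:16669
  56:13606  57:13614  58:4256  59:5705  60:4074  61:8644  62:3059  63:4671
  64:17762  65:8495  66:17603  67:7351  68:4779  69:971  70:671  71:4713
  72:14275  73:11538  74:4476  75:3958  76:16536  77:9434  78:935  79:6268
  80:7321  81:12486  82:9230  83:2223  84:14961  85:3269  86:5493  87:14720
  88:15888  89:638  90:11365  91:10580  92:2291  93:8446  94:6457  95:758
  96:17051  97:14058  98:14340  99:3968  100:13967  101:6681  102:12589  103:2852
  104:4904  105:14501  106:11901  107:4332  108:8089  109:8711  110:2278  111:9960
  112:15513  113:14819  114:14189  115:11723  116:2592  117:16927  118:13051  119:1009
  120:1863  121:16160  122:11092  123:5860  124:9897  125:11615  126:1126  127:6494
  128:7684  129:12342  130:13361  131:12655  132:7805  133:12294  134:14738  135:3961
Giant step factor: 12523^(-136) ≡ 4249 (mod 18257).
Scan 13344·4249^i mod 18257 for i = 0, 1, …:
  i=0: 13344   i=1: 10671   i=2: 8948   i=3: 8978
  i=4: 8649   i=5: 16517   i=6: 825   i=7: 81
  i=8: 15543   i=9: 6638     …   i=19: 12118
  i=20: 4642
Match at i=20, j=52: e = 20·136 + 52 = 2772.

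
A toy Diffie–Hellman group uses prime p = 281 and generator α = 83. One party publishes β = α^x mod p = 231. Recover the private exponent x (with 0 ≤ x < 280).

4

Successive powers of 83 modulo 281:
  83^0=1  83^1=83  83^2=145  83^3=233  83^4=231
So 83^4 ≡ 231 (mod 281), giving x = 4.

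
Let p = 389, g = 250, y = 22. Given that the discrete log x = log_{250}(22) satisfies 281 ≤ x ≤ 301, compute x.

Compute 250^281 mod 389 = 160, then multiply by 250 repeatedly:
  250^281=160  250^282=322  250^283=366  250^284=85  250^285=244
  250^286=316  250^287=33  250^288=81  250^289=22
Found 22 at exponent 289.

289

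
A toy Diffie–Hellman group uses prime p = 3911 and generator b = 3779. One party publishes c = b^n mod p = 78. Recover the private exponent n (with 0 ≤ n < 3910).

1655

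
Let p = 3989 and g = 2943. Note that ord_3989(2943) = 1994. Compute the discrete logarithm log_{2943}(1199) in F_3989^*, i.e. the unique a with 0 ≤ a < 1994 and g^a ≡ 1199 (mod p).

487

Baby-step giant-step with m = ceil(sqrt(1994)) = 45.
Baby table (2943^j mod 3989 for j=0..44):
  0:1  1:2943  2:1130  3:2753  4:420  5:3459  6:3898  7:3439
  8:884  9:784  10:1670  11:362  12:303  13:2182  14:3325  15:458
  16:3601  17:2959  18:350  19:888  20:589  21:2201  22:3396  23:1983
  24:62  25:2961  26:2247  27:3148  28:2106  29:3041  30:2336  31:1801
  32:2951  33:740  34:3815  35:2499  36:2830  37:3647  38:2711  39:473
  40:3867  41:3953  42:1755  43:3199  44:617
Giant step factor: 2943^(-45) ≡ 1274 (mod 3989).
Scan 1199·1274^i mod 3989 for i = 0, 1, …:
  i=0: 1199   i=1: 3728   i=2: 2562   i=3: 986
  i=4: 3618   i=5: 2037   i=6: 2288   i=7: 2942
  i=8: 2437   i=9: 1296   i=10: 3647
Match at i=10, j=37: a = 10·45 + 37 = 487.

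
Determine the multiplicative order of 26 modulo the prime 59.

The order of 26 must divide p − 1 = 58 = 2 · 29.
Divisors: 1, 2, 29, 58.
Check each in increasing order: 26^1 ≡ 26;  26^2 ≡ 27;  26^29 ≡ 1.
Smallest exponent giving 1 is 29.

29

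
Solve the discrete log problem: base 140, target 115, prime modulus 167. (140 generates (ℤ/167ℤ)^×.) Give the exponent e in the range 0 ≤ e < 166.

Baby-step giant-step with m = ceil(sqrt(166)) = 13.
Baby table (140^j mod 167 for j=0..12):
  0:1  1:140  2:61  3:23  4:47  5:67  6:28  7:79
  8:38  9:143  10:147  11:39  12:116
Giant step factor: 140^(-13) ≡ 110 (mod 167).
Scan 115·110^i mod 167 for i = 0, 1, …:
  i=0: 115   i=1: 125   i=2: 56   i=3: 148
  i=4: 81   i=5: 59   i=6: 144   i=7: 142
  i=8: 89   i=9: 104   i=10: 84   i=11: 55
  i=12: 38
Match at i=12, j=8: e = 12·13 + 8 = 164.

164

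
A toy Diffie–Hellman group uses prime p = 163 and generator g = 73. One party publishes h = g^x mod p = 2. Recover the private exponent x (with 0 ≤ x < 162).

149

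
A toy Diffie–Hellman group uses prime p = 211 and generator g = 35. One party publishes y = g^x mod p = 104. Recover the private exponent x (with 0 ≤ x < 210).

147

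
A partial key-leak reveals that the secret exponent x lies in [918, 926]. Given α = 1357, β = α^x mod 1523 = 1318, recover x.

923

Compute 1357^918 mod 1523 = 1407, then multiply by 1357 repeatedly:
  1357^918=1407  1357^919=980  1357^920=281  1357^921=567  1357^922=304
  1357^923=1318
Found 1318 at exponent 923.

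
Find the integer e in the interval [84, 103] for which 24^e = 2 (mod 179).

Compute 24^84 mod 179 = 15, then multiply by 24 repeatedly:
  24^84=15  24^85=2
Found 2 at exponent 85.

85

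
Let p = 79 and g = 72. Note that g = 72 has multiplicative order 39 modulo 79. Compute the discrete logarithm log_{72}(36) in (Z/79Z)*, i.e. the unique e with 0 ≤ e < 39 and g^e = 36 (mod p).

Successive powers of 72 modulo 79:
  72^0=1  72^1=72  72^2=49  72^3=52  72^4=31  72^5=20
  72^6=18  72^7=32  72^8=13  72^9=67  72^10=5  72^11=44
  72^12=8  72^13=23  72^14=76  72^15=21  72^16=11  72^17=2
  72^18=65  72^19=19  72^20=25  72^21=62  72^22=40  72^23=36
So 72^23 ≡ 36 (mod 79), giving e = 23.

23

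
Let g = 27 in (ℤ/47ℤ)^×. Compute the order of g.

23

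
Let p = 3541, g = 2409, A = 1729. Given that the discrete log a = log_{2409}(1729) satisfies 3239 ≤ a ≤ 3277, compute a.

3270

Compute 2409^3239 mod 3541 = 2156, then multiply by 2409 repeatedly:
  2409^3239=2156  2409^3240=2698  2409^3241=1747  2409^3242=1815  2409^3243=2741
  2409^3244=2645  2409^3245=1546  2409^3246=2723  2409^3247=1775  2409^3248=1988
  2409^3249=1660  2409^3250=1151  2409^3251=156  2409^3252=458  2409^3253=2071
  2409^3254=3311  2409^3255=1867  2409^3256=533  2409^3257=2155  2409^3258=289
  2409^3259=2165  2409^3260=3133  2409^3261=1526  2409^3262=576  2409^3263=3053
  2409^3264=20  2409^3265=2147  2409^3266=2263  2409^3267=1968  2409^3268=3054
  2409^3269=2429  2409^3270=1729
Found 1729 at exponent 3270.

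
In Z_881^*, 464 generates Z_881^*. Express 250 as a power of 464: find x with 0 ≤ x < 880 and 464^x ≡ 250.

238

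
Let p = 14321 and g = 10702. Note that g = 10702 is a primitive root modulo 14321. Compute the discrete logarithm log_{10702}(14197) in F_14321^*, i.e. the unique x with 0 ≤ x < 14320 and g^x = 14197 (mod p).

Baby-step giant-step with m = ceil(sqrt(14320)) = 120.
Baby table (10702^j mod 14321 for j=0..119):
  0:1  1:10702  2:7767  3:3350  4:6237  5:12514  6:9157  7:13932
  8:4333  9:368  10:61  11:8377  12:1194  13:3856  14:8111  15:4341
  16:58  17:4913  18:6535  19:8127  20:3721  21:9762  22:1229  23:6080
  24:7857  25:7023  26:3538  27:13273  28:11968  29:8833  30:12166  31:8321
  32:3364  33:12855  34:6684  35:13094  36:1003  37:7677  38:13998  39:8936
  40:11755  41:6346  42:4710  43:10821  44:6736  45:11079  46:3899  47:10025
  48:8939  49:898  50:1005  51:439  52:890  53:1315  54:9908  55:2732
  56:8703  57:10043  58:1081  59:11815  60:4021  61:12458  62:11327  63:8610
  64:2906  65:9121  66:1006  67:11141  68:8657  69:4665  70:1824  71:925
  72:3539  73:9654  74:5414  75:12183  76:4082  77:6514  78:12521  79:12466
  80:11017  81:13462  82:1064  83:1733  84:871  85:12792  86:5545  87:10687
  88:4768  89:1413  90:13271  91:4885  92:7620  93:5466  94:10168  95:6978
  96:8862  97:7462  98:4428  99:267  100:7555  101:11565  102:6548  103:4043
  104:4445  105:10349  106:10705  107:11231  108:12330  109:1966  110:2583  111:3736
  112:12761  113:3166  114:13367  115:1165  116:8560  117:12004  118:7438  119:5358
Giant step factor: 10702^(-120) ≡ 6713 (mod 14321).
Scan 14197·6713^i mod 14321 for i = 0, 1, …:
  i=0: 14197   i=1: 12527   i=2: 839   i=3: 4054
  i=4: 4602   i=5: 2829   i=6: 1431   i=7: 11233
  i=8: 7064   i=9: 3801     …   i=20: 11782
  i=21: 12004
Match at i=21, j=117: x = 21·120 + 117 = 2637.

2637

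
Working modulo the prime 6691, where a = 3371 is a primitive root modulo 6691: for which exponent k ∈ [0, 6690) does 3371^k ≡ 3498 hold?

4321

Baby-step giant-step with m = ceil(sqrt(6690)) = 82.
Baby table (3371^j mod 6691 for j=0..81):
  0:1  1:3371  2:2323  3:2363  4:3383  5:2629  6:3475  7:4975
  8:3079  9:1568  10:6529  11:2560  12:5061  13:5272  14:616  15:2326
  16:5785  17:3661  18:3027  19:242  20:6171  21:122  22:3111  23:2384
  24:573  25:4575  26:6261  27:2417  28:4760  29:942  30:3948  31:309
  32:4534  33:1870  34:848  35:1551  36:2750  37:3215  38:5036  39:1289
  40:2760  41:3470  42:1502  43:4846  44:3135  45:2996  46:2797  47:1068
  48:470  49:5294  50:1177  51:6595  52:4243  53:4486  54:646  55:3091
  56:1874  57:950  58:4152  59:5511  60:3365  61:2170  62:1807  63:2587
  64:2404  65:1083  66:4198  67:6684  68:3167  69:3812  70:3532  71:3083
  72:1670  73:2439  74:5321  75:5211  76:2406  77:1134  78:2153  79:4719
  80:3242  81:2379
Giant step factor: 3371^(-82) ≡ 1179 (mod 6691).
Scan 3498·1179^i mod 6691 for i = 0, 1, …:
  i=0: 3498   i=1: 2486   i=2: 336   i=3: 1375
  i=4: 1903   i=5: 2152   i=6: 1319   i=7: 2789
  i=8: 2950   i=9: 5421     …   i=51: 1692
  i=52: 950
Match at i=52, j=57: k = 52·82 + 57 = 4321.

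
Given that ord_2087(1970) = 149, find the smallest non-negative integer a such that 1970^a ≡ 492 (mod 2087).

71

Baby-step giant-step with m = ceil(sqrt(149)) = 13.
Baby table (1970^j mod 2087 for j=0..12):
  0:1  1:1970  2:1167  3:1203  4:1165  5:1437  6:918  7:1118
  8:675  9:331  10:926  11:182  12:1663
Giant step factor: 1970^(-13) ≡ 100 (mod 2087).
Scan 492·100^i mod 2087 for i = 0, 1, …:
  i=0: 492   i=1: 1199   i=2: 941   i=3: 185
  i=4: 1804   i=5: 918
Match at i=5, j=6: a = 5·13 + 6 = 71.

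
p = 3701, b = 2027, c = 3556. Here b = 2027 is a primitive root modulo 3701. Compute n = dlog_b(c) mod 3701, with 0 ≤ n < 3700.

211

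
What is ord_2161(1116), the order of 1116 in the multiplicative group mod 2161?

432

The order of 1116 must divide p − 1 = 2160 = 2^4 · 3^3 · 5.
Divisors: 1, 2, 3, 4, 5, 6, 8, 9, 10, 12, 15, 16, 18, 20, 24, 27, 30, 36, 40, 45, 48, 54, 60, 72, 80, 90, 108, 120, 135, 144, 180, 216, 240, 270, 360, 432, 540, 720, 1080, 2160.
Check each in increasing order: 1116^1 ≡ 1116;  1116^2 ≡ 720;  1116^3 ≡ 1789;  1116^4 ≡ 1921;  1116^5 ≡ 124;  1116^6 ≡ 80;  1116^8 ≡ 1414;  1116^9 ≡ 494;  1116^10 ≡ 249;  1116^12 ≡ 2078;  1116^15 ≡ 622;  1116^16 ≡ 471;  1116^18 ≡ 2004;  1116^20 ≡ 1493;  1116^24 ≡ 406;  1116^27 ≡ 238;  1116^30 ≡ 65;  1116^36 ≡ 878;  1116^40 ≡ 1058;  1116^45 ≡ 1532;  1116^48 ≡ 600;  1116^54 ≡ 458;  1116^60 ≡ 2064;  1116^72 ≡ 1568;  1116^80 ≡ 2127;  1116^90 ≡ 178;  1116^108 ≡ 147;  1116^120 ≡ 765;  1116^135 ≡ 410;  1116^144 ≡ 1567;  1116^180 ≡ 1430;  1116^216 ≡ 2160;  1116^240 ≡ 1755;  1116^270 ≡ 1703;  1116^360 ≡ 594;  1116^432 ≡ 1.
Smallest exponent giving 1 is 432.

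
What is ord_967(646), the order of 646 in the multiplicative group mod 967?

138

The order of 646 must divide p − 1 = 966 = 2 · 3 · 7 · 23.
Divisors: 1, 2, 3, 6, 7, 14, 21, 23, 42, 46, 69, 138, 161, 322, 483, 966.
Check each in increasing order: 646^1 ≡ 646;  646^2 ≡ 539;  646^3 ≡ 74;  646^6 ≡ 641;  646^7 ≡ 210;  646^14 ≡ 585;  646^21 ≡ 41;  646^23 ≡ 825;  646^42 ≡ 714;  646^46 ≡ 824;  646^69 ≡ 966;  646^138 ≡ 1.
Smallest exponent giving 1 is 138.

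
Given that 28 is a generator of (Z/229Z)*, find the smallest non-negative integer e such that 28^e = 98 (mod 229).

Successive powers of 28 modulo 229:
  28^0=1  28^1=28  28^2=97  28^3=197  28^4=20  28^5=102
  28^6=108  28^7=47  28^8=171  28^9=208  28^10=99  28^11=24
  28^12=214  28^13=38  28^14=148  28^15=22  28^16=158  28^17=73
  28^18=212  28^19=211  28^20=183  28^21=86  28^22=118  28^23=98
So 28^23 ≡ 98 (mod 229), giving e = 23.

23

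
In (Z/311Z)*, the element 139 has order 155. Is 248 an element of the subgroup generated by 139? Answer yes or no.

no

248 ∈ ⟨139⟩ iff 248^155 ≡ 1 (mod 311), since |⟨139⟩| = 155.
248^155 mod 311 = 310.
Since 310 ≠ 1, 248 does not lie in the subgroup.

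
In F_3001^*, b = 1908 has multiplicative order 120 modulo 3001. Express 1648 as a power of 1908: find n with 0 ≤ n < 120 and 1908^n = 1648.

Successive powers of 1908 modulo 3001:
  1908^0=1  1908^1=1908  1908^2=251  1908^3=1749  1908^4=2981  1908^5=853
  1908^6=982  1908^7=1032  1908^8=400  1908^9=946  1908^10=1367  1908^11=367
  1908^12=1003  1908^13=2087  1908^14=2670  1908^15=1663  1908^16=947  1908^17=274
  1908^18=618  1908^19=2752  1908^20=2067  1908^21=522  1908^22=2645  1908^23=1979
  1908^24=674  1908^25=1564  1908^26=1118  1908^27=2434  1908^28=1525  1908^29=1731
  1908^30=1648
So 1908^30 ≡ 1648 (mod 3001), giving n = 30.

30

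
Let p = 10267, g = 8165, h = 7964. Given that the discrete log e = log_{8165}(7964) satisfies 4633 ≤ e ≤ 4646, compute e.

4640

Compute 8165^4633 mod 10267 = 9097, then multiply by 8165 repeatedly:
  8165^4633=9097  8165^4634=5527  8165^4635=4490  8165^4636=7660  8165^4637=7603
  8165^4638=4213  8165^4639=4695  8165^4640=7964
Found 7964 at exponent 4640.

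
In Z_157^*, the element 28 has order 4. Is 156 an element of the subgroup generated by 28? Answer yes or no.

156 ∈ ⟨28⟩ iff 156^4 ≡ 1 (mod 157), since |⟨28⟩| = 4.
156^4 mod 157 = 1.
Since 1 = 1, 156 lies in the subgroup.

yes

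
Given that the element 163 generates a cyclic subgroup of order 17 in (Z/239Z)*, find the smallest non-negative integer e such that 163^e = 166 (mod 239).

4

Successive powers of 163 modulo 239:
  163^0=1  163^1=163  163^2=40  163^3=67  163^4=166
So 163^4 ≡ 166 (mod 239), giving e = 4.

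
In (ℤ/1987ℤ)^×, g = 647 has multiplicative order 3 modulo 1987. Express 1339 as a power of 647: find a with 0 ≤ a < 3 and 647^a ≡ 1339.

Successive powers of 647 modulo 1987:
  647^0=1  647^1=647  647^2=1339
So 647^2 ≡ 1339 (mod 1987), giving a = 2.

2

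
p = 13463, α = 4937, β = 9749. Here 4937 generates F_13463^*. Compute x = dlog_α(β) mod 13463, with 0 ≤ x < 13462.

Baby-step giant-step with m = ceil(sqrt(13462)) = 117.
Baby table (4937^j mod 13463 for j=0..116):
  0:1  1:4937  2:5939  3:11892  4:12124  5:13153  6:4312  7:3341
  8:2342  9:11200  10:1859  11:9580  12:941  13:982  14:1454  15:2619
  16:5523  17:4476  18:5229  19:7002  20:9353  21:11134  22:12592  23:8033
  24:10386  25:8578  26:8451  27:750  28:425  29:11460  30:6494  31:5475
  32:9834  33:2880  34:1632  35:6310  36:12551  37:7561  38:9221  39:5674
  40:9498  41:13460  42:12115  43:9109  44:4713  45:4017  46:930  47:527
  48:3440  49:6437  50:6789  51:7886  52:11649  53:10640  54:10517  55:9101
  56:5606  57:10357  58:35  59:11239  60:5920  61:12330  62:6987  63:2613
  64:2827  65:9231  66:1192  67:1573  68:11213  69:12188  70:6009  71:7444
  72:10501  73:10887  74:4823  75:8567  76:7996  77:2736  78:4243  79:12726
  80:9904  81:11895  82:9  83:4044  84:13062  85:12787  86:1412  87:10673
  88:11882  89:3143  90:7615  91:6559  92:3268  93:5442  94:8469  95:8838
  96:13086  97:10108  98:9318  99:13358  100:6672  101:9166  102:3399  103:5965
  104:5624  105:4982  106:12696  107:9887  108:8744  109:6750  110:3825  111:8899
  112:4594  113:8886  114:7728  115:12457  116:1225
Giant step factor: 4937^(-117) ≡ 8317 (mod 13463).
Scan 9749·8317^i mod 13463 for i = 0, 1, …:
  i=0: 9749   i=1: 8247   i=2: 9777   i=3: 12252
  i=4: 11900   i=5: 5787   i=6: 254   i=7: 12290
  i=8: 4834   i=9: 3860     …   i=84: 6005
  i=85: 9318
Match at i=85, j=98: x = 85·117 + 98 = 10043.

10043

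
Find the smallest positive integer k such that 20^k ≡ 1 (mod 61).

The order of 20 must divide p − 1 = 60 = 2^2 · 3 · 5.
Divisors: 1, 2, 3, 4, 5, 6, 10, 12, 15, 20, 30, 60.
Check each in increasing order: 20^1 ≡ 20;  20^2 ≡ 34;  20^3 ≡ 9;  20^4 ≡ 58;  20^5 ≡ 1.
Smallest exponent giving 1 is 5.

5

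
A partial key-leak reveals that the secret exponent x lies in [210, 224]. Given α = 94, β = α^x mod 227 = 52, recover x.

217

Compute 94^210 mod 227 = 113, then multiply by 94 repeatedly:
  94^210=113  94^211=180  94^212=122  94^213=118  94^214=196
  94^215=37  94^216=73  94^217=52
Found 52 at exponent 217.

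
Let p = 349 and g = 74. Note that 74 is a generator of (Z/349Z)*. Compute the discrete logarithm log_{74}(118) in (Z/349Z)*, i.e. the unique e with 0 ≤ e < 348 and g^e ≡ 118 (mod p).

Baby-step giant-step with m = ceil(sqrt(348)) = 19.
Baby table (74^j mod 349 for j=0..18):
  0:1  1:74  2:241  3:35  4:147  5:59  6:178  7:259
  8:320  9:297  10:340  11:32  12:274  13:34  14:73  15:167
  16:143  17:112  18:261
Giant step factor: 74^(-19) ≡ 44 (mod 349).
Scan 118·44^i mod 349 for i = 0, 1, …:
  i=0: 118   i=1: 306   i=2: 202   i=3: 163
  i=4: 192   i=5: 72   i=6: 27   i=7: 141
  i=8: 271   i=9: 58   i=10: 109   i=11: 259
Match at i=11, j=7: e = 11·19 + 7 = 216.

216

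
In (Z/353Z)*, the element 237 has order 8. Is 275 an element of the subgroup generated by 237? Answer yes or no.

no

275 ∈ ⟨237⟩ iff 275^8 ≡ 1 (mod 353), since |⟨237⟩| = 8.
275^8 mod 353 = 295.
Since 295 ≠ 1, 275 does not lie in the subgroup.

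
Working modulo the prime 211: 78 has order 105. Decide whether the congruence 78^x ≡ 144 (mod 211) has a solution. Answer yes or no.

yes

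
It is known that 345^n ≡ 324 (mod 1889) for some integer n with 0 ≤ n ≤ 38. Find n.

4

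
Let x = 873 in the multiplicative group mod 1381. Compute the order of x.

The order of 873 must divide p − 1 = 1380 = 2^2 · 3 · 5 · 23.
Divisors: 1, 2, 3, 4, 5, 6, 10, 12, 15, 20, 23, 30, 46, 60, 69, 92, 115, 138, 230, 276, 345, 460, 690, 1380.
Check each in increasing order: 873^1 ≡ 873;  873^2 ≡ 1198;  873^3 ≡ 437;  873^4 ≡ 345;  873^5 ≡ 127;  873^6 ≡ 391;  873^10 ≡ 938;  873^12 ≡ 971;  873^15 ≡ 360;  873^20 ≡ 147;  873^23 ≡ 713;  873^30 ≡ 1167;  873^46 ≡ 161;  873^60 ≡ 223;  873^69 ≡ 170;  873^92 ≡ 1063;  873^115 ≡ 1131;  873^138 ≡ 1280;  873^230 ≡ 355;  873^276 ≡ 534;  873^345 ≡ 1015;  873^460 ≡ 354;  873^690 ≡ 1380;  873^1380 ≡ 1.
Smallest exponent giving 1 is 1380.

1380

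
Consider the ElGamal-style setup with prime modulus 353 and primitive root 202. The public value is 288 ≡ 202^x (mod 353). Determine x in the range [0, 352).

Baby-step giant-step with m = ceil(sqrt(352)) = 19.
Baby table (202^j mod 353 for j=0..18):
  0:1  1:202  2:209  3:211  4:262  5:327  6:43  7:214
  8:162  9:248  10:323  11:294  12:84  13:24  14:259  15:74
  16:122  17:287  18:82
Giant step factor: 202^(-19) ≡ 183 (mod 353).
Scan 288·183^i mod 353 for i = 0, 1, …:
  i=0: 288   i=1: 107   i=2: 166   i=3: 20
  i=4: 130   i=5: 139   i=6: 21   i=7: 313
  i=8: 93   i=9: 75     …   i=13: 203
  i=14: 84
Match at i=14, j=12: x = 14·19 + 12 = 278.

278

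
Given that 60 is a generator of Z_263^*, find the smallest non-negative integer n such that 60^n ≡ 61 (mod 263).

Baby-step giant-step with m = ceil(sqrt(262)) = 17.
Baby table (60^j mod 263 for j=0..16):
  0:1  1:60  2:181  3:77  4:149  5:261  6:143  7:164
  8:109  9:228  10:4  11:240  12:198  13:45  14:70  15:255
  16:46
Giant step factor: 60^(-17) ≡ 87 (mod 263).
Scan 61·87^i mod 263 for i = 0, 1, …:
  i=0: 61   i=1: 47   i=2: 144   i=3: 167
  i=4: 64   i=5: 45
Match at i=5, j=13: n = 5·17 + 13 = 98.

98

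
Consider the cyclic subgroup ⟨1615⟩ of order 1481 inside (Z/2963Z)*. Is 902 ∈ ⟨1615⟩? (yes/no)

no

902 ∈ ⟨1615⟩ iff 902^1481 ≡ 1 (mod 2963), since |⟨1615⟩| = 1481.
902^1481 mod 2963 = 2962.
Since 2962 ≠ 1, 902 does not lie in the subgroup.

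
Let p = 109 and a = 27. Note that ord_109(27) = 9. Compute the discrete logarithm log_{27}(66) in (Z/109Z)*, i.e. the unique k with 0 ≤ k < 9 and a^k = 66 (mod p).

4

Successive powers of 27 modulo 109:
  27^0=1  27^1=27  27^2=75  27^3=63  27^4=66
So 27^4 ≡ 66 (mod 109), giving k = 4.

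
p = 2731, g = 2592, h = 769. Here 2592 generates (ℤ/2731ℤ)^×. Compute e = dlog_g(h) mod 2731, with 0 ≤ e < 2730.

Baby-step giant-step with m = ceil(sqrt(2730)) = 53.
Baby table (2592^j mod 2731 for j=0..52):
  0:1  1:2592  2:204  3:1685  4:651  5:2365  6:1716  7:1804
  8:496  9:2062  10:137  11:74  12:638  13:1441  14:1795  15:1747
  16:226  17:1358  18:2408  19:1201  20:2383  21:1945  22:14  23:785
  24:125  25:1742  26:921  27:338  28:2176  29:677  30:1482  31:1558
  32:1918  33:1036  34:739  35:1057  36:551  37:2610  38:433  39:2626
  40:940  41:428  42:590  43:2651  44:196  45:66  46:1750  47:2540
  48:1970  49:2001  50:423  51:1285  52:1631
Giant step factor: 2592^(-53) ≡ 531 (mod 2731).
Scan 769·531^i mod 2731 for i = 0, 1, …:
  i=0: 769   i=1: 1420   i=2: 264   i=3: 903
  i=4: 1568   i=5: 2384   i=6: 1451   i=7: 339
  i=8: 2494   i=9: 2510     …   i=49: 986
  i=50: 1945
Match at i=50, j=21: e = 50·53 + 21 = 2671.

2671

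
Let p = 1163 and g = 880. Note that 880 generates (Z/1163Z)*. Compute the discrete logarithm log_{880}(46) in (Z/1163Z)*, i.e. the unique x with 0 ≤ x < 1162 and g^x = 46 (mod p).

Baby-step giant-step with m = ceil(sqrt(1162)) = 35.
Baby table (880^j mod 1163 for j=0..34):
  0:1  1:880  2:1005  3:520  4:541  5:413  6:584  7:1037
  8:768  9:137  10:771  11:451  12:297  13:848  14:757  15:924
  16:183  17:546  18:161  19:957  20:148  21:1147  22:1039  23:202
  24:984  25:648  26:370  27:1123  28:853  29:505  30:134  31:457
  32:925  33:1063  34:388
Giant step factor: 880^(-35) ≡ 263 (mod 1163).
Scan 46·263^i mod 1163 for i = 0, 1, …:
  i=0: 46   i=1: 468   i=2: 969   i=3: 150
  i=4: 1071   i=5: 227   i=6: 388
Match at i=6, j=34: x = 6·35 + 34 = 244.

244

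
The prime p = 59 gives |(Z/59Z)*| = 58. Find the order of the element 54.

The order of 54 must divide p − 1 = 58 = 2 · 29.
Divisors: 1, 2, 29, 58.
Check each in increasing order: 54^1 ≡ 54;  54^2 ≡ 25;  54^29 ≡ 58;  54^58 ≡ 1.
Smallest exponent giving 1 is 58.

58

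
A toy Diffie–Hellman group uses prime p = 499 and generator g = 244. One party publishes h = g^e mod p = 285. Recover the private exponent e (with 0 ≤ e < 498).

28

Successive powers of 244 modulo 499:
  244^0=1  244^1=244  244^2=155  244^3=395  244^4=73  244^5=347
  244^6=337  244^7=392  244^8=339  244^9=381  244^10=150  244^11=173
  244^12=296  244^13=368  244^14=471  244^15=154  244^16=151  244^17=417
  244^18=451  244^19=264  244^20=45  244^21=2  244^22=488  244^23=310
  244^24=291  244^25=146  244^26=195  244^27=175  244^28=285
So 244^28 ≡ 285 (mod 499), giving e = 28.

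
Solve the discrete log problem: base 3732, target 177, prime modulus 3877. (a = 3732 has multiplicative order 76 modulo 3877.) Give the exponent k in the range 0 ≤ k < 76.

63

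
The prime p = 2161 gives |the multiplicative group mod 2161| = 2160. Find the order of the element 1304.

The order of 1304 must divide p − 1 = 2160 = 2^4 · 3^3 · 5.
Divisors: 1, 2, 3, 4, 5, 6, 8, 9, 10, 12, 15, 16, 18, 20, 24, 27, 30, 36, 40, 45, 48, 54, 60, 72, 80, 90, 108, 120, 135, 144, 180, 216, 240, 270, 360, 432, 540, 720, 1080, 2160.
Check each in increasing order: 1304^1 ≡ 1304;  1304^2 ≡ 1870;  1304^3 ≡ 872;  1304^4 ≡ 402;  1304^5 ≡ 1246;  1304^6 ≡ 1873;  1304^8 ≡ 1690;  1304^9 ≡ 1701;  1304^10 ≡ 918;  1304^12 ≡ 826;  1304^15 ≡ 659;  1304^16 ≡ 1419;  1304^18 ≡ 1983;  1304^20 ≡ 2095;  1304^24 ≡ 1561;  1304^27 ≡ 1923;  1304^30 ≡ 2081;  1304^36 ≡ 1430;  1304^40 ≡ 34;  1304^45 ≡ 1305;  1304^48 ≡ 1274;  1304^54 ≡ 458;  1304^60 ≡ 2078;  1304^72 ≡ 594;  1304^80 ≡ 1156;  1304^90 ≡ 157;  1304^108 ≡ 147;  1304^120 ≡ 406;  1304^135 ≡ 1751;  1304^144 ≡ 593;  1304^180 ≡ 878;  1304^216 ≡ 2160;  1304^240 ≡ 600;  1304^270 ≡ 1703;  1304^360 ≡ 1568;  1304^432 ≡ 1.
Smallest exponent giving 1 is 432.

432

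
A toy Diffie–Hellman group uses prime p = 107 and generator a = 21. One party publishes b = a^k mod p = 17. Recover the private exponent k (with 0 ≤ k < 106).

95

Baby-step giant-step with m = ceil(sqrt(106)) = 11.
Baby table (21^j mod 107 for j=0..10):
  0:1  1:21  2:13  3:59  4:62  5:18  6:57  7:20
  8:99  9:46  10:3
Giant step factor: 21^(-11) ≡ 17 (mod 107).
Scan 17·17^i mod 107 for i = 0, 1, …:
  i=0: 17   i=1: 75   i=2: 98   i=3: 61
  i=4: 74   i=5: 81   i=6: 93   i=7: 83
  i=8: 20
Match at i=8, j=7: k = 8·11 + 7 = 95.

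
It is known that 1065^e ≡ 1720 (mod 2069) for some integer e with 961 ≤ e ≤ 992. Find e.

972

Compute 1065^961 mod 2069 = 705, then multiply by 1065 repeatedly:
  1065^961=705  1065^962=1847  1065^963=1505  1065^964=1419  1065^965=865
  1065^966=520  1065^967=1377  1065^968=1653  1065^969=1795  1065^970=1988
  1065^971=633  1065^972=1720
Found 1720 at exponent 972.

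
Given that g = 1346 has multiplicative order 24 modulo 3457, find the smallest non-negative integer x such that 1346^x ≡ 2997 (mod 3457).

22

Successive powers of 1346 modulo 3457:
  1346^0=1  1346^1=1346  1346^2=248  1346^3=1936  1346^4=2735  1346^5=3062
  1346^6=708  1346^7=2293  1346^8=2734  1346^9=1716  1346^10=460  1346^11=357
  1346^12=3456  1346^13=2111  1346^14=3209  1346^15=1521  1346^16=722  1346^17=395
  1346^18=2749  1346^19=1164  1346^20=723  1346^21=1741  1346^22=2997
So 1346^22 ≡ 2997 (mod 3457), giving x = 22.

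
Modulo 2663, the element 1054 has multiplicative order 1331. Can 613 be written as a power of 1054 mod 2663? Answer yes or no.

no

613 ∈ ⟨1054⟩ iff 613^1331 ≡ 1 (mod 2663), since |⟨1054⟩| = 1331.
613^1331 mod 2663 = 2662.
Since 2662 ≠ 1, 613 does not lie in the subgroup.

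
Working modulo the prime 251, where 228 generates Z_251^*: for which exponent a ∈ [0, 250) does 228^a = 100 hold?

Baby-step giant-step with m = ceil(sqrt(250)) = 16.
Baby table (228^j mod 251 for j=0..15):
  0:1  1:228  2:27  3:132  4:227  5:50  6:105  7:95
  8:74  9:55  10:241  11:230  12:232  13:186  14:240  15:2
Giant step factor: 228^(-16) ≡ 60 (mod 251).
Scan 100·60^i mod 251 for i = 0, 1, …:
  i=0: 100   i=1: 227
Match at i=1, j=4: a = 1·16 + 4 = 20.

20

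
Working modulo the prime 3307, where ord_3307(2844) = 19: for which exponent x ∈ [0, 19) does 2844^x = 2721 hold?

2

Successive powers of 2844 modulo 3307:
  2844^0=1  2844^1=2844  2844^2=2721
So 2844^2 ≡ 2721 (mod 3307), giving x = 2.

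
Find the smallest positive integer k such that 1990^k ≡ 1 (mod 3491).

The order of 1990 must divide p − 1 = 3490 = 2 · 5 · 349.
Divisors: 1, 2, 5, 10, 349, 698, 1745, 3490.
Check each in increasing order: 1990^1 ≡ 1990;  1990^2 ≡ 1306;  1990^5 ≡ 124;  1990^10 ≡ 1412;  1990^349 ≡ 3490;  1990^698 ≡ 1.
Smallest exponent giving 1 is 698.

698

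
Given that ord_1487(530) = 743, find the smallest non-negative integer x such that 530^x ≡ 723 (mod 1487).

484

Baby-step giant-step with m = ceil(sqrt(743)) = 28.
Baby table (530^j mod 1487 for j=0..27):
  0:1  1:530  2:1344  3:47  4:1118  5:714  6:722  7:501
  8:844  9:1220  10:1242  11:1006  12:834  13:381  14:1185  15:536
  16:63  17:676  18:1400  19:1474  20:545  21:372  22:876  23:336
  24:1127  25:1023  26:922  27:924
Giant step factor: 530^(-28) ≡ 1116 (mod 1487).
Scan 723·1116^i mod 1487 for i = 0, 1, …:
  i=0: 723   i=1: 914   i=2: 1429   i=3: 700
  i=4: 525   i=5: 22   i=6: 760   i=7: 570
  i=8: 1171   i=9: 1250     …   i=16: 134
  i=17: 844
Match at i=17, j=8: x = 17·28 + 8 = 484.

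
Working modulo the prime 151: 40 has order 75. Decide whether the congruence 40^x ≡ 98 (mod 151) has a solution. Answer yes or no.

98 ∈ ⟨40⟩ iff 98^75 ≡ 1 (mod 151), since |⟨40⟩| = 75.
98^75 mod 151 = 1.
Since 1 = 1, 98 lies in the subgroup.

yes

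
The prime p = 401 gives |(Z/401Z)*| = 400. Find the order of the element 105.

400

The order of 105 must divide p − 1 = 400 = 2^4 · 5^2.
Divisors: 1, 2, 4, 5, 8, 10, 16, 20, 25, 40, 50, 80, 100, 200, 400.
Check each in increasing order: 105^1 ≡ 105;  105^2 ≡ 198;  105^4 ≡ 307;  105^5 ≡ 155;  105^8 ≡ 14;  105^10 ≡ 366;  105^16 ≡ 196;  105^20 ≡ 22;  105^25 ≡ 202;  105^40 ≡ 83;  105^50 ≡ 303;  105^80 ≡ 72;  105^100 ≡ 381;  105^200 ≡ 400;  105^400 ≡ 1.
Smallest exponent giving 1 is 400.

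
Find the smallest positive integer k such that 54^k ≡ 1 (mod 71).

The order of 54 must divide p − 1 = 70 = 2 · 5 · 7.
Divisors: 1, 2, 5, 7, 10, 14, 35, 70.
Check each in increasing order: 54^1 ≡ 54;  54^2 ≡ 5;  54^5 ≡ 1.
Smallest exponent giving 1 is 5.

5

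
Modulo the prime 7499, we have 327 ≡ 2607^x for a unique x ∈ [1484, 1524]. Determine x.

1518

Compute 2607^1484 mod 7499 = 4025, then multiply by 2607 repeatedly:
  2607^1484=4025  2607^1485=2074  2607^1486=139  2607^1487=2421  2607^1488=4888
  2607^1489=2215  2607^1490=275  2607^1491=4520  2607^1492=2711  2607^1493=3519
  2607^1494=2756  2607^1495=850  2607^1496=3745  2607^1497=7016  2607^1498=651
  2607^1499=2383  2607^1500=3309  2607^1501=2713  2607^1502=1234  2607^1503=7466
  2607^1504=3957  2607^1505=4774  2607^1506=4977  2607^1507=1769  2607^1508=7397
  2607^1509=4050  2607^1510=7257  2607^1511=6521  2607^1512=14  2607^1513=6502
  2607^1514=2974  2607^1515=6751  2607^1516=7203  2607^1517=725  2607^1518=327
Found 327 at exponent 1518.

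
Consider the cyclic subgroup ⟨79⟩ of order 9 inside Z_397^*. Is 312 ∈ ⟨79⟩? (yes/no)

312 ∈ ⟨79⟩ iff 312^9 ≡ 1 (mod 397), since |⟨79⟩| = 9.
312^9 mod 397 = 1.
Since 1 = 1, 312 lies in the subgroup.

yes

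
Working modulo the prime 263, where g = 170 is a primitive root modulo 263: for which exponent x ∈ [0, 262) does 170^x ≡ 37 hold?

146

Baby-step giant-step with m = ceil(sqrt(262)) = 17.
Baby table (170^j mod 263 for j=0..16):
  0:1  1:170  2:233  3:160  4:111  5:197  6:89  7:139
  8:223  9:38  10:148  11:175  12:31  13:10  14:122  15:226
  16:22
Giant step factor: 170^(-17) ≡ 195 (mod 263).
Scan 37·195^i mod 263 for i = 0, 1, …:
  i=0: 37   i=1: 114   i=2: 138   i=3: 84
  i=4: 74   i=5: 228   i=6: 13   i=7: 168
  i=8: 148
Match at i=8, j=10: x = 8·17 + 10 = 146.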